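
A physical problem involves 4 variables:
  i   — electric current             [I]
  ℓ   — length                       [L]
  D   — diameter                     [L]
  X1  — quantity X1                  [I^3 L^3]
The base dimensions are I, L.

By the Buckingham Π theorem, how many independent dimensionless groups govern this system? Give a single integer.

2

Write exponents as rows I,L / cols i,ℓ,D,X1:
  I: [ 1  0  0  3]
  L: [ 0  1  1  3]
Echelon form has 2 nonzero rows (pivots: i,ℓ)
Π count = n − r = 4 − 2 = 2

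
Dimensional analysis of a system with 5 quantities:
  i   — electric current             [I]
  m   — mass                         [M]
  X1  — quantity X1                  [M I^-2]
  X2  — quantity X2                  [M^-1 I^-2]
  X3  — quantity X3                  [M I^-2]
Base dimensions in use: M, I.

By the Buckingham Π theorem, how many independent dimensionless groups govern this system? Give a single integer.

3

Exponent matrix [M,I] × [i,m,X1,X2,X3]:
  M: [ 0  1  1 -1  1]
  I: [ 1  0 -2 -2 -2]
Row reduction gives pivot columns i,m; rank = 2
Π count = n − r = 5 − 2 = 3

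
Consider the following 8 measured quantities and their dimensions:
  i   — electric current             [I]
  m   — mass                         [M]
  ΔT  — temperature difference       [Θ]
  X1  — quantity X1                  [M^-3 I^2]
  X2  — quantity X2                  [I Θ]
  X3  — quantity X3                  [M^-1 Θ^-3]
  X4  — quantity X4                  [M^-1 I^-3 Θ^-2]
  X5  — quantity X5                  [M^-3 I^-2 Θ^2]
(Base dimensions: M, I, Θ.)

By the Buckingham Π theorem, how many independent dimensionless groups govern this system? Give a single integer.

5

Exponent matrix [M,I,Θ] × [i,m,ΔT,X1,X2,X3,X4,X5]:
  M: [ 0  1  0 -3  0 -1 -1 -3]
  I: [ 1  0  0  2  1  0 -3 -2]
  Θ: [ 0  0  1  0  1 -3 -2  2]
RREF → pivots at {i,m,ΔT} ⇒ r = 3
n=8, r=3 ⇒ 5 dimensionless groups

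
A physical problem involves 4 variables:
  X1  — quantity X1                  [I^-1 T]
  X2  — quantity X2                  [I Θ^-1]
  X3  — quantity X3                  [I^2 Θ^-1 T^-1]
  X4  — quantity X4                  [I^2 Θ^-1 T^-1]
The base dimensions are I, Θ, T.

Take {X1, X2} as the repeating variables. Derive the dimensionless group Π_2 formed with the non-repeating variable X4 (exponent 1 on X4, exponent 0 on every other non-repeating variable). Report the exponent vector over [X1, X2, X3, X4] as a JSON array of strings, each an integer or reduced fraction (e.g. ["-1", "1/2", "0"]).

Write exponents as rows I,Θ,T / cols X1,X2,X3,X4:
  I: [-1  1  2  2]
  Θ: [ 0 -1 -1 -1]
  T: [ 1  0 -1 -1]
Echelon form has 2 nonzero rows (pivots: X1,X2)
Pivot set = {X1,X2}, free = {X3,X4}
RREF:
  r0: [   1    0   -1   -1]
  r1: [   0    1    1    1]
  r2: [   0    0    0    0]
Fix exponent of X4 at 1, X3 at 0; solve each RREF row for its pivot's exponent:
  r0: exp(X1) + (-1)·1 = 0 ⇒ exp(X1) = 1
  r1: exp(X2) + (1)·1 = 0 ⇒ exp(X2) = -1
Π_2 = X1 · X2^-1 · X4

["1", "-1", "0", "1"]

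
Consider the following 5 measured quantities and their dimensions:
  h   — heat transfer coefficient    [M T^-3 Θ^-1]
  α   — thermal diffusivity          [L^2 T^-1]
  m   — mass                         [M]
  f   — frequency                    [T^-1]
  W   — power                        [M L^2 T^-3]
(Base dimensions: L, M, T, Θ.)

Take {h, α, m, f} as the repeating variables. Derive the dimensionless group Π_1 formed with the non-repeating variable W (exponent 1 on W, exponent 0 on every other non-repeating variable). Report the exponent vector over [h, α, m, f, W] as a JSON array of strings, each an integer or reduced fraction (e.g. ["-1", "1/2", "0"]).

Dimensional matrix (L×M×T×Θ by h×α×m×f×W):
  L: [ 0  2  0  0  2]
  M: [ 1  0  1  0  1]
  T: [-3 -1  0 -1 -3]
  Θ: [-1  0  0  0  0]
Echelon form has 4 nonzero rows (pivots: h,α,m,f)
Pivot set = {h,α,m,f}, free = {W}
RREF:
  r0: [   1    0    0    0    0]
  r1: [   0    1    0    0    1]
  r2: [   0    0    1    0    1]
  r3: [   0    0    0    1    2]
Fix exponent of W at 1; solve each RREF row for its pivot's exponent:
  r0: exp(h) + (0)·1 = 0 ⇒ exp(h) = 0
  r1: exp(α) + (1)·1 = 0 ⇒ exp(α) = -1
  r2: exp(m) + (1)·1 = 0 ⇒ exp(m) = -1
  r3: exp(f) + (2)·1 = 0 ⇒ exp(f) = -2
Π_1 = α^-1 · m^-1 · f^-2 · W

["0", "-1", "-1", "-2", "1"]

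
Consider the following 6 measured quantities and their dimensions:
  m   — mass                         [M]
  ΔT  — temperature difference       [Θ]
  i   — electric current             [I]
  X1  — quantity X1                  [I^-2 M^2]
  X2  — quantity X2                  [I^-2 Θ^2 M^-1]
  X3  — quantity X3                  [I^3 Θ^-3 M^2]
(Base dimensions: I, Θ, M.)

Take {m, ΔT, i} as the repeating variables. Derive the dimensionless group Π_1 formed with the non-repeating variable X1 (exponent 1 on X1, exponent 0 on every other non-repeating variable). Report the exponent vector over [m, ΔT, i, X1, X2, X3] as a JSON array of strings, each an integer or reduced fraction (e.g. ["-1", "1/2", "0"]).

["-2", "0", "2", "1", "0", "0"]

Exponent matrix [I,Θ,M] × [m,ΔT,i,X1,X2,X3]:
  I: [ 0  0  1 -2 -2  3]
  Θ: [ 0  1  0  0  2 -3]
  M: [ 1  0  0  2 -1  2]
Echelon form has 3 nonzero rows (pivots: m,ΔT,i)
Pivot set = {m,ΔT,i}, free = {X1,X2,X3}
RREF:
  r0: [   1    0    0    2   -1    2]
  r1: [   0    1    0    0    2   -3]
  r2: [   0    0    1   -2   -2    3]
Fix exponent of X1 at 1, X2 at 0, X3 at 0; solve each RREF row for its pivot's exponent:
  r0: exp(m) + (2)·1 = 0 ⇒ exp(m) = -2
  r1: exp(ΔT) + (0)·1 = 0 ⇒ exp(ΔT) = 0
  r2: exp(i) + (-2)·1 = 0 ⇒ exp(i) = 2
Π_1 = m^-2 · i^2 · X1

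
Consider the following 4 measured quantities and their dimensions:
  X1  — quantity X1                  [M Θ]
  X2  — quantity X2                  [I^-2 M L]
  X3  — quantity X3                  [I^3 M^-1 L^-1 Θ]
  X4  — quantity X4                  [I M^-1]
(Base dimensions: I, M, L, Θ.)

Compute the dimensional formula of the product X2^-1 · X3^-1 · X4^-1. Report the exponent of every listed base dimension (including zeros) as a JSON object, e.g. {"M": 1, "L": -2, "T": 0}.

{"I": -2, "M": 1, "L": 0, "Θ": -1}

Exponent matrix [I,M,L,Θ] × [X1,X2,X3,X4]:
  I: [ 0 -2  3  1]
  M: [ 1  1 -1 -1]
  L: [ 0  1 -1  0]
  Θ: [ 1  0  1  0]
  [I]: (-1)·-2+(-1)·3+(-1)·1 = -2
  [M]: (-1)·1+(-1)·-1+(-1)·-1 = 1
  [L]: (-1)·1+(-1)·-1+(-1)·0 = 0
  [Θ]: (-1)·0+(-1)·1+(-1)·0 = -1
⇒ I^-2 M Θ^-1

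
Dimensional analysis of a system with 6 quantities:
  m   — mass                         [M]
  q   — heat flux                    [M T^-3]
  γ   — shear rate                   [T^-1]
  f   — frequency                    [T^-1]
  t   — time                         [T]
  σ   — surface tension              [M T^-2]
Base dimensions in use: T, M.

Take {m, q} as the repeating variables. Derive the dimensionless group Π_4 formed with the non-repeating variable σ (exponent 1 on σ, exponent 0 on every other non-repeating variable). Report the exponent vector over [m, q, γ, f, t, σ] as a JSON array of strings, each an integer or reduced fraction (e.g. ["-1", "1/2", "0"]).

Dimensional matrix (T×M by m×q×γ×f×t×σ):
  T: [ 0 -3 -1 -1  1 -2]
  M: [ 1  1  0  0  0  1]
Row reduction gives pivot columns m,q; rank = 2
Repeat: m,q; free: γ,f,t,σ
RREF:
  r0: [   1    0 -1/3 -1/3  1/3  1/3]
  r1: [   0    1  1/3  1/3 -1/3  2/3]
Fix exponent of σ at 1, γ at 0, f at 0, t at 0; solve each RREF row for its pivot's exponent:
  r0: exp(m) + (1/3)·1 = 0 ⇒ exp(m) = -1/3
  r1: exp(q) + (2/3)·1 = 0 ⇒ exp(q) = -2/3
Π_4 = m^(-1/3) · q^(-2/3) · σ

["-1/3", "-2/3", "0", "0", "0", "1"]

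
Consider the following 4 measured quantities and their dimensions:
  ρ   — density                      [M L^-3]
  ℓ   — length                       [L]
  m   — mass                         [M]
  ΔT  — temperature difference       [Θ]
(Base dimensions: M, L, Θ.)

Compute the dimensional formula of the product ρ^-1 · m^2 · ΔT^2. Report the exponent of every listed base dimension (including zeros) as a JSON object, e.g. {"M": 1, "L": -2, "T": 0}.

Dimensional matrix (M×L×Θ by ρ×ℓ×m×ΔT):
  M: [ 1  0  1  0]
  L: [-3  1  0  0]
  Θ: [ 0  0  0  1]
  [M]: (-1)·1+(2)·1+(2)·0 = 1
  [L]: (-1)·-3+(2)·0+(2)·0 = 3
  [Θ]: (-1)·0+(2)·0+(2)·1 = 2
⇒ M L^3 Θ^2

{"M": 1, "L": 3, "Θ": 2}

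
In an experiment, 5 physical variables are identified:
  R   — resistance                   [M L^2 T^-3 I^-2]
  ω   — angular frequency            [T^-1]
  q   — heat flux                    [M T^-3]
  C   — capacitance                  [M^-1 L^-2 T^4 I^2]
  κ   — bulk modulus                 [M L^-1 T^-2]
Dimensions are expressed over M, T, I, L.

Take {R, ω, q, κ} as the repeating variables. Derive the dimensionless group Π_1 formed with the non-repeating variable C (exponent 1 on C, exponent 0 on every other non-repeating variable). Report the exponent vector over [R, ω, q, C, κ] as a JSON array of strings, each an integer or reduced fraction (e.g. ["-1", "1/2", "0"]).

Exponent matrix [M,T,I,L] × [R,ω,q,C,κ]:
  M: [ 1  0  1 -1  1]
  T: [-3 -1 -3  4 -2]
  I: [-2  0  0  2  0]
  L: [ 2  0  0 -2 -1]
Echelon form has 4 nonzero rows (pivots: R,ω,q,κ)
Repeat: R,ω,q,κ; free: C
RREF:
  r0: [   1    0    0   -1    0]
  r1: [   0    1    0   -1    0]
  r2: [   0    0    1    0    0]
  r3: [   0    0    0    0    1]
Fix exponent of C at 1; solve each RREF row for its pivot's exponent:
  r0: exp(R) + (-1)·1 = 0 ⇒ exp(R) = 1
  r1: exp(ω) + (-1)·1 = 0 ⇒ exp(ω) = 1
  r2: exp(q) + (0)·1 = 0 ⇒ exp(q) = 0
  r3: exp(κ) + (0)·1 = 0 ⇒ exp(κ) = 0
Π_1 = R · ω · C

["1", "1", "0", "1", "0"]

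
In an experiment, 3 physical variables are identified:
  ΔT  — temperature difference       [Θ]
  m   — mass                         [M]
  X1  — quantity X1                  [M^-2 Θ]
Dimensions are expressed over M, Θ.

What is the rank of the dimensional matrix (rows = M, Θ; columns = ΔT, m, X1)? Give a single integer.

Dimensional matrix (M×Θ by ΔT×m×X1):
  M: [ 0  1 -2]
  Θ: [ 1  0  1]
Echelon form has 2 nonzero rows (pivots: ΔT,m)

2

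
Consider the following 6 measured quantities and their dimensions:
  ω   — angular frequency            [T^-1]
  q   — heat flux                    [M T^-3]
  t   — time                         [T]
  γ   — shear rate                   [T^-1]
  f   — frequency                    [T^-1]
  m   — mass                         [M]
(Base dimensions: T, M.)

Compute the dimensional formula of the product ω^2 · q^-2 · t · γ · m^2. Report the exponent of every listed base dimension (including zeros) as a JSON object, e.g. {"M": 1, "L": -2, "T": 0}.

Exponent matrix [T,M] × [ω,q,t,γ,f,m]:
  T: [-1 -3  1 -1 -1  0]
  M: [ 0  1  0  0  0  1]
  [T]: (2)·-1+(-2)·-3+(1)·1+(1)·-1+(2)·0 = 4
  [M]: (2)·0+(-2)·1+(1)·0+(1)·0+(2)·1 = 0
⇒ T^4

{"T": 4, "M": 0}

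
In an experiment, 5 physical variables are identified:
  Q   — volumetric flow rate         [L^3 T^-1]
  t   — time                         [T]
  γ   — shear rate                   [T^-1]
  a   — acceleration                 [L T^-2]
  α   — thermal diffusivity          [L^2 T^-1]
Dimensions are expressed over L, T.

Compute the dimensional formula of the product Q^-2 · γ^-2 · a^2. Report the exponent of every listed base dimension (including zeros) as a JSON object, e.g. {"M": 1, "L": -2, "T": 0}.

{"L": -4, "T": 0}

Dimensional matrix (L×T by Q×t×γ×a×α):
  L: [ 3  0  0  1  2]
  T: [-1  1 -1 -2 -1]
  [L]: (-2)·3+(-2)·0+(2)·1 = -4
  [T]: (-2)·-1+(-2)·-1+(2)·-2 = 0
⇒ L^-4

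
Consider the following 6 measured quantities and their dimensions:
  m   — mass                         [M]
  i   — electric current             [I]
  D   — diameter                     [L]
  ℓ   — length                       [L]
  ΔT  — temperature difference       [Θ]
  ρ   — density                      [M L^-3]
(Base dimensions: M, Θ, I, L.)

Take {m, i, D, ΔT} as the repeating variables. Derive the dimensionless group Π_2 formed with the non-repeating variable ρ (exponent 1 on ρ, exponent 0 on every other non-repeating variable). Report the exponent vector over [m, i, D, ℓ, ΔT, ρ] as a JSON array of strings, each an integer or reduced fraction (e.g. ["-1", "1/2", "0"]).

["-1", "0", "3", "0", "0", "1"]

Write exponents as rows M,Θ,I,L / cols m,i,D,ℓ,ΔT,ρ:
  M: [ 1  0  0  0  0  1]
  Θ: [ 0  0  0  0  1  0]
  I: [ 0  1  0  0  0  0]
  L: [ 0  0  1  1  0 -3]
Row reduction gives pivot columns m,i,D,ΔT; rank = 4
Pivot set = {m,i,D,ΔT}, free = {ℓ,ρ}
RREF:
  r0: [   1    0    0    0    0    1]
  r1: [   0    1    0    0    0    0]
  r2: [   0    0    1    1    0   -3]
  r3: [   0    0    0    0    1    0]
Fix exponent of ρ at 1, ℓ at 0; solve each RREF row for its pivot's exponent:
  r0: exp(m) + (1)·1 = 0 ⇒ exp(m) = -1
  r1: exp(i) + (0)·1 = 0 ⇒ exp(i) = 0
  r2: exp(D) + (-3)·1 = 0 ⇒ exp(D) = 3
  r3: exp(ΔT) + (0)·1 = 0 ⇒ exp(ΔT) = 0
Π_2 = m^-1 · D^3 · ρ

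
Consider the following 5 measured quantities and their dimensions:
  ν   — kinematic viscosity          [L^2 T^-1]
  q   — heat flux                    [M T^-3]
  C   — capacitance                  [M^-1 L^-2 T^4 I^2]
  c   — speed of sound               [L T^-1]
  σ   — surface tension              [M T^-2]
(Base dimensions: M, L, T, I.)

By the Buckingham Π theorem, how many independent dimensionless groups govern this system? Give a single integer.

1

Dimensional matrix (M×L×T×I by ν×q×C×c×σ):
  M: [ 0  1 -1  0  1]
  L: [ 2  0 -2  1  0]
  T: [-1 -3  4 -1 -2]
  I: [ 0  0  2  0  0]
Row reduction gives pivot columns ν,q,C,c; rank = 4
5 vars − rank 4 = 1 Π group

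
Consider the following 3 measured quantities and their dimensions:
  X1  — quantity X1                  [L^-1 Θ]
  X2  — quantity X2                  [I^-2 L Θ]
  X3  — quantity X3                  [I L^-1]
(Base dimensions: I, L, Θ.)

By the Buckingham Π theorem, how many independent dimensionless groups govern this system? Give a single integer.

1

Exponent matrix [I,L,Θ] × [X1,X2,X3]:
  I: [ 0 -2  1]
  L: [-1  1 -1]
  Θ: [ 1  1  0]
Row reduction gives pivot columns X1,X2; rank = 2
n=3, r=2 ⇒ 1 dimensionless group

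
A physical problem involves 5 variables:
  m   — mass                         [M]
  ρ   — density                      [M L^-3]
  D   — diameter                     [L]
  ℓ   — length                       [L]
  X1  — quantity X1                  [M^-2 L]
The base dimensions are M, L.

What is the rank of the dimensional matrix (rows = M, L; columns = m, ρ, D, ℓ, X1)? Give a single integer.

2

Exponent matrix [M,L] × [m,ρ,D,ℓ,X1]:
  M: [ 1  1  0  0 -2]
  L: [ 0 -3  1  1  1]
Echelon form has 2 nonzero rows (pivots: m,ρ)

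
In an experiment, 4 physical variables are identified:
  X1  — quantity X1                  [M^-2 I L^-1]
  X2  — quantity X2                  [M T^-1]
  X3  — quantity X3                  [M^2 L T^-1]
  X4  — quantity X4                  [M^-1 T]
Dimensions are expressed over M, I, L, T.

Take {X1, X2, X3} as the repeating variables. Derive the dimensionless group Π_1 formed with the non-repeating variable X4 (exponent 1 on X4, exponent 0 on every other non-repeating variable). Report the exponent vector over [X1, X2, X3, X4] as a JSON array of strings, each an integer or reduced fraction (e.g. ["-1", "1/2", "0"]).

["0", "1", "0", "1"]

Exponent matrix [M,I,L,T] × [X1,X2,X3,X4]:
  M: [-2  1  2 -1]
  I: [ 1  0  0  0]
  L: [-1  0  1  0]
  T: [ 0 -1 -1  1]
RREF → pivots at {X1,X2,X3} ⇒ r = 3
Pivot set = {X1,X2,X3}, free = {X4}
RREF:
  r0: [   1    0    0    0]
  r1: [   0    1    0   -1]
  r2: [   0    0    1    0]
  r3: [   0    0    0    0]
Fix exponent of X4 at 1; solve each RREF row for its pivot's exponent:
  r0: exp(X1) + (0)·1 = 0 ⇒ exp(X1) = 0
  r1: exp(X2) + (-1)·1 = 0 ⇒ exp(X2) = 1
  r2: exp(X3) + (0)·1 = 0 ⇒ exp(X3) = 0
Π_1 = X2 · X4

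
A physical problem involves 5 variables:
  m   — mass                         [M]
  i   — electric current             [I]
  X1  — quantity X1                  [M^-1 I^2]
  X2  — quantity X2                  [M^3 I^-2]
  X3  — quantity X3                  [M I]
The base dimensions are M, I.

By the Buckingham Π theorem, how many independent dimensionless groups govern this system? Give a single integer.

3

Exponent matrix [M,I] × [m,i,X1,X2,X3]:
  M: [ 1  0 -1  3  1]
  I: [ 0  1  2 -2  1]
Row reduction gives pivot columns m,i; rank = 2
5 vars − rank 2 = 3 Π groups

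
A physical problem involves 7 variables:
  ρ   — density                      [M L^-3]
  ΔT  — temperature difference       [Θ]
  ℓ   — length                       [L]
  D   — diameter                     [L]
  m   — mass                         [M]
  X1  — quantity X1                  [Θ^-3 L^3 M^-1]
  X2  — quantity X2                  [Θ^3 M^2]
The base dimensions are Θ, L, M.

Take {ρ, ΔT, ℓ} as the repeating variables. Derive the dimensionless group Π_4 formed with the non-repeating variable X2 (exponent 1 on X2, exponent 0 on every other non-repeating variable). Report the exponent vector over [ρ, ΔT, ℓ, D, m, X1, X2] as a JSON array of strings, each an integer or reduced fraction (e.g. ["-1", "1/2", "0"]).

Exponent matrix [Θ,L,M] × [ρ,ΔT,ℓ,D,m,X1,X2]:
  Θ: [ 0  1  0  0  0 -3  3]
  L: [-3  0  1  1  0  3  0]
  M: [ 1  0  0  0  1 -1  2]
RREF → pivots at {ρ,ΔT,ℓ} ⇒ r = 3
Pivot set = {ρ,ΔT,ℓ}, free = {D,m,X1,X2}
RREF:
  r0: [   1    0    0    0    1   -1    2]
  r1: [   0    1    0    0    0   -3    3]
  r2: [   0    0    1    1    3    0    6]
Fix exponent of X2 at 1, D at 0, m at 0, X1 at 0; solve each RREF row for its pivot's exponent:
  r0: exp(ρ) + (2)·1 = 0 ⇒ exp(ρ) = -2
  r1: exp(ΔT) + (3)·1 = 0 ⇒ exp(ΔT) = -3
  r2: exp(ℓ) + (6)·1 = 0 ⇒ exp(ℓ) = -6
Π_4 = ρ^-2 · ΔT^-3 · ℓ^-6 · X2

["-2", "-3", "-6", "0", "0", "0", "1"]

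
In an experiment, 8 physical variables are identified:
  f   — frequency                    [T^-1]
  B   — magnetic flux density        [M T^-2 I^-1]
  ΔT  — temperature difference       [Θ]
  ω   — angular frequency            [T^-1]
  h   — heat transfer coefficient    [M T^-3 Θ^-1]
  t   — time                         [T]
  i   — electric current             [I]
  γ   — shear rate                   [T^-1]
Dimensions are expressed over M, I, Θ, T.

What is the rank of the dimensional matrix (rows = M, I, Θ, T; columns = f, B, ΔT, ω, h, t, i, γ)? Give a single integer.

Write exponents as rows M,I,Θ,T / cols f,B,ΔT,ω,h,t,i,γ:
  M: [ 0  1  0  0  1  0  0  0]
  I: [ 0 -1  0  0  0  0  1  0]
  Θ: [ 0  0  1  0 -1  0  0  0]
  T: [-1 -2  0 -1 -3  1  0 -1]
Row reduction gives pivot columns f,B,ΔT,h; rank = 4

4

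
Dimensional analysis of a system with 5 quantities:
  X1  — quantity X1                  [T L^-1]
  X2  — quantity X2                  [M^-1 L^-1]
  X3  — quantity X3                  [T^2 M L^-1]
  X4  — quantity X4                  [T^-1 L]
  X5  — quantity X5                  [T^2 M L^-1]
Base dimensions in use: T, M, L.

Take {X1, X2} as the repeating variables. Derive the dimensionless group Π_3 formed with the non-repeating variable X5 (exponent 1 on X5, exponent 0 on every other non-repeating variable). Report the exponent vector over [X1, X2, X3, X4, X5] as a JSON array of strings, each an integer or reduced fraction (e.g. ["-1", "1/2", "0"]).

["-2", "1", "0", "0", "1"]

Dimensional matrix (T×M×L by X1×X2×X3×X4×X5):
  T: [ 1  0  2 -1  2]
  M: [ 0 -1  1  0  1]
  L: [-1 -1 -1  1 -1]
RREF → pivots at {X1,X2} ⇒ r = 2
Pivot set = {X1,X2}, free = {X3,X4,X5}
RREF:
  r0: [   1    0    2   -1    2]
  r1: [   0    1   -1    0   -1]
  r2: [   0    0    0    0    0]
Fix exponent of X5 at 1, X3 at 0, X4 at 0; solve each RREF row for its pivot's exponent:
  r0: exp(X1) + (2)·1 = 0 ⇒ exp(X1) = -2
  r1: exp(X2) + (-1)·1 = 0 ⇒ exp(X2) = 1
Π_3 = X1^-2 · X2 · X5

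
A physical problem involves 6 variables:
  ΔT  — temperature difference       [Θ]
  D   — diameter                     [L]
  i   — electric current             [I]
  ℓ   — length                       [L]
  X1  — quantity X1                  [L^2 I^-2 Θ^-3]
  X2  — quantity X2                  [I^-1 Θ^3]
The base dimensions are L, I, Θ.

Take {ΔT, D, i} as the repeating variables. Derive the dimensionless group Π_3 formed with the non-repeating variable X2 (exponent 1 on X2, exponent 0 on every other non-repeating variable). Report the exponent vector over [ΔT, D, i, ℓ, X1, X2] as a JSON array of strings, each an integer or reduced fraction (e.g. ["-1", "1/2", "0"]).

["-3", "0", "1", "0", "0", "1"]

Write exponents as rows L,I,Θ / cols ΔT,D,i,ℓ,X1,X2:
  L: [ 0  1  0  1  2  0]
  I: [ 0  0  1  0 -2 -1]
  Θ: [ 1  0  0  0 -3  3]
RREF → pivots at {ΔT,D,i} ⇒ r = 3
Pivot set = {ΔT,D,i}, free = {ℓ,X1,X2}
RREF:
  r0: [   1    0    0    0   -3    3]
  r1: [   0    1    0    1    2    0]
  r2: [   0    0    1    0   -2   -1]
Fix exponent of X2 at 1, ℓ at 0, X1 at 0; solve each RREF row for its pivot's exponent:
  r0: exp(ΔT) + (3)·1 = 0 ⇒ exp(ΔT) = -3
  r1: exp(D) + (0)·1 = 0 ⇒ exp(D) = 0
  r2: exp(i) + (-1)·1 = 0 ⇒ exp(i) = 1
Π_3 = ΔT^-3 · i · X2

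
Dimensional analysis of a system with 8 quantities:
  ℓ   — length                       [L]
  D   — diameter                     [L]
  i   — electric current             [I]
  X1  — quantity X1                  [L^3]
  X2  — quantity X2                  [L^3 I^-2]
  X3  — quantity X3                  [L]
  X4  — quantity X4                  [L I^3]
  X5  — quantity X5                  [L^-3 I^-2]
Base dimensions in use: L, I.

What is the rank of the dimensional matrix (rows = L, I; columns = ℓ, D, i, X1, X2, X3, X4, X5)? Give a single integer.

2

Dimensional matrix (L×I by ℓ×D×i×X1×X2×X3×X4×X5):
  L: [ 1  1  0  3  3  1  1 -3]
  I: [ 0  0  1  0 -2  0  3 -2]
RREF → pivots at {ℓ,i} ⇒ r = 2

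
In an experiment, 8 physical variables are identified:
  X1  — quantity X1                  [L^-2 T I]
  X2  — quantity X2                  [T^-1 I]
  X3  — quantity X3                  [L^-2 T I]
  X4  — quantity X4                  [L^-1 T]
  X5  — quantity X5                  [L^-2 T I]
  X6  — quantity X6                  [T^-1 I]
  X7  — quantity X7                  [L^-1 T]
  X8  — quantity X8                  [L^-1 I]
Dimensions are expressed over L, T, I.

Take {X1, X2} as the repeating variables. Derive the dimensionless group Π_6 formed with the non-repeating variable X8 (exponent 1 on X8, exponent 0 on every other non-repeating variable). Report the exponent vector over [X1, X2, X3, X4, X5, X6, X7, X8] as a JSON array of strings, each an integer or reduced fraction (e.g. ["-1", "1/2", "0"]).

["-1/2", "-1/2", "0", "0", "0", "0", "0", "1"]

Write exponents as rows L,T,I / cols X1,X2,X3,X4,X5,X6,X7,X8:
  L: [-2  0 -2 -1 -2  0 -1 -1]
  T: [ 1 -1  1  1  1 -1  1  0]
  I: [ 1  1  1  0  1  1  0  1]
Echelon form has 2 nonzero rows (pivots: X1,X2)
Repeat: X1,X2; free: X3,X4,X5,X6,X7,X8
RREF:
  r0: [   1    0    1  1/2    1    0  1/2  1/2]
  r1: [   0    1    0 -1/2    0    1 -1/2  1/2]
  r2: [   0    0    0    0    0    0    0    0]
Fix exponent of X8 at 1, X3 at 0, X4 at 0, X5 at 0, X6 at 0, X7 at 0; solve each RREF row for its pivot's exponent:
  r0: exp(X1) + (1/2)·1 = 0 ⇒ exp(X1) = -1/2
  r1: exp(X2) + (1/2)·1 = 0 ⇒ exp(X2) = -1/2
Π_6 = X1^(-1/2) · X2^(-1/2) · X8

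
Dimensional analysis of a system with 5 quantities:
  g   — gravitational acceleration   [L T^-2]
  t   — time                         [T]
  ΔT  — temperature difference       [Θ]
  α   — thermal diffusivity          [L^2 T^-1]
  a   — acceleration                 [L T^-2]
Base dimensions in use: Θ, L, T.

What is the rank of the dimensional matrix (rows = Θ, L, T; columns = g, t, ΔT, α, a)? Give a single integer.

3

Write exponents as rows Θ,L,T / cols g,t,ΔT,α,a:
  Θ: [ 0  0  1  0  0]
  L: [ 1  0  0  2  1]
  T: [-2  1  0 -1 -2]
RREF → pivots at {g,t,ΔT} ⇒ r = 3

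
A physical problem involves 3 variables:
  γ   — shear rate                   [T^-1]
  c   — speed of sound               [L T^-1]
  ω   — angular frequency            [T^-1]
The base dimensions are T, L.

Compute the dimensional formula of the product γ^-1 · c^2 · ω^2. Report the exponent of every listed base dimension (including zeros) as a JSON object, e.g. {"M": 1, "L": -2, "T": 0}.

Exponent matrix [T,L] × [γ,c,ω]:
  T: [-1 -1 -1]
  L: [ 0  1  0]
  [T]: (-1)·-1+(2)·-1+(2)·-1 = -3
  [L]: (-1)·0+(2)·1+(2)·0 = 2
⇒ T^-3 L^2

{"T": -3, "L": 2}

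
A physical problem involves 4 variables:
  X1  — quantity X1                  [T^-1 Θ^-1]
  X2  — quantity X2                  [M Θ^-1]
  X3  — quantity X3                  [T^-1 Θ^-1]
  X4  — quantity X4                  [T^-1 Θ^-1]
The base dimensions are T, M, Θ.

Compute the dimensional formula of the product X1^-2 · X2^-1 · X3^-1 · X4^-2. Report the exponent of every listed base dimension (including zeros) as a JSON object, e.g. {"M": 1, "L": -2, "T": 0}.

{"T": 5, "M": -1, "Θ": 6}

Write exponents as rows T,M,Θ / cols X1,X2,X3,X4:
  T: [-1  0 -1 -1]
  M: [ 0  1  0  0]
  Θ: [-1 -1 -1 -1]
  [T]: (-2)·-1+(-1)·0+(-1)·-1+(-2)·-1 = 5
  [M]: (-2)·0+(-1)·1+(-1)·0+(-2)·0 = -1
  [Θ]: (-2)·-1+(-1)·-1+(-1)·-1+(-2)·-1 = 6
⇒ T^5 M^-1 Θ^6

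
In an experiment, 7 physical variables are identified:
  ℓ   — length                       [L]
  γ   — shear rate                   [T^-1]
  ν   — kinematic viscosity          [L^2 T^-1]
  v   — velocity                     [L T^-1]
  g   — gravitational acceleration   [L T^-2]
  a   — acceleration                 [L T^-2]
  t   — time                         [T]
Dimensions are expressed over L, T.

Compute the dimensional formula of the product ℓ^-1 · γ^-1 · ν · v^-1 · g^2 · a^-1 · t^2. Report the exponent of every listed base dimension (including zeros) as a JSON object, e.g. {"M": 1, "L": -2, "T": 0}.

{"L": 1, "T": 1}

Dimensional matrix (L×T by ℓ×γ×ν×v×g×a×t):
  L: [ 1  0  2  1  1  1  0]
  T: [ 0 -1 -1 -1 -2 -2  1]
  [L]: (-1)·1+(-1)·0+(1)·2+(-1)·1+(2)·1+(-1)·1+(2)·0 = 1
  [T]: (-1)·0+(-1)·-1+(1)·-1+(-1)·-1+(2)·-2+(-1)·-2+(2)·1 = 1
⇒ L T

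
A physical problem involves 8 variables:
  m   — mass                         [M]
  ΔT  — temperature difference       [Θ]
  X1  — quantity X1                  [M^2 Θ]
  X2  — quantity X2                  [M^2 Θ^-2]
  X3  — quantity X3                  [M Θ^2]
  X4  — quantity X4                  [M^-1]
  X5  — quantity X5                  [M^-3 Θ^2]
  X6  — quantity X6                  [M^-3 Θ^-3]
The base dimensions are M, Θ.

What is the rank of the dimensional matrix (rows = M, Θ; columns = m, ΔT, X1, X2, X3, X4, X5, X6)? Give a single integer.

2

Dimensional matrix (M×Θ by m×ΔT×X1×X2×X3×X4×X5×X6):
  M: [ 1  0  2  2  1 -1 -3 -3]
  Θ: [ 0  1  1 -2  2  0  2 -3]
Echelon form has 2 nonzero rows (pivots: m,ΔT)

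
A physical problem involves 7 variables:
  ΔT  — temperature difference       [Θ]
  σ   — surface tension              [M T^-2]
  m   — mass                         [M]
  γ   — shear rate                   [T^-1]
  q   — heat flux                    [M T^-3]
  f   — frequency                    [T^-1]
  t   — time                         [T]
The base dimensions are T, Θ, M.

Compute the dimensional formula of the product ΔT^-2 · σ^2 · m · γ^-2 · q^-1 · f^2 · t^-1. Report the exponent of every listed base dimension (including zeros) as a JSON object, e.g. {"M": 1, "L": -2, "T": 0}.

Write exponents as rows T,Θ,M / cols ΔT,σ,m,γ,q,f,t:
  T: [ 0 -2  0 -1 -3 -1  1]
  Θ: [ 1  0  0  0  0  0  0]
  M: [ 0  1  1  0  1  0  0]
  [T]: (-2)·0+(2)·-2+(1)·0+(-2)·-1+(-1)·-3+(2)·-1+(-1)·1 = -2
  [Θ]: (-2)·1+(2)·0+(1)·0+(-2)·0+(-1)·0+(2)·0+(-1)·0 = -2
  [M]: (-2)·0+(2)·1+(1)·1+(-2)·0+(-1)·1+(2)·0+(-1)·0 = 2
⇒ T^-2 Θ^-2 M^2

{"T": -2, "Θ": -2, "M": 2}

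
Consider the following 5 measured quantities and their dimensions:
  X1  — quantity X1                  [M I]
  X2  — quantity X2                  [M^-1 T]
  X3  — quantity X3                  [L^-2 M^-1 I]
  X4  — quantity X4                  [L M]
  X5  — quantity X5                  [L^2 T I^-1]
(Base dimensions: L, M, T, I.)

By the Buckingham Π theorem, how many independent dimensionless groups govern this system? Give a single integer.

Dimensional matrix (L×M×T×I by X1×X2×X3×X4×X5):
  L: [ 0  0 -2  1  2]
  M: [ 1 -1 -1  1  0]
  T: [ 0  1  0  0  1]
  I: [ 1  0  1  0 -1]
RREF → pivots at {X1,X2,X3} ⇒ r = 3
n=5, r=3 ⇒ 2 dimensionless groups

2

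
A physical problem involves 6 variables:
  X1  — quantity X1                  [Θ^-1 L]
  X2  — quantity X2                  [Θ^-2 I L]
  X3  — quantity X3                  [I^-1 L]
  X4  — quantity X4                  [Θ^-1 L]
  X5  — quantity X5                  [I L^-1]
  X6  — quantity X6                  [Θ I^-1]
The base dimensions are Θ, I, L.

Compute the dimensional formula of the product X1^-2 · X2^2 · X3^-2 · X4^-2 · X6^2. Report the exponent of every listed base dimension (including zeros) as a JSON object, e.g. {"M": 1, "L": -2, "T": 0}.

{"Θ": 2, "I": 2, "L": -4}

Write exponents as rows Θ,I,L / cols X1,X2,X3,X4,X5,X6:
  Θ: [-1 -2  0 -1  0  1]
  I: [ 0  1 -1  0  1 -1]
  L: [ 1  1  1  1 -1  0]
  [Θ]: (-2)·-1+(2)·-2+(-2)·0+(-2)·-1+(2)·1 = 2
  [I]: (-2)·0+(2)·1+(-2)·-1+(-2)·0+(2)·-1 = 2
  [L]: (-2)·1+(2)·1+(-2)·1+(-2)·1+(2)·0 = -4
⇒ Θ^2 I^2 L^-4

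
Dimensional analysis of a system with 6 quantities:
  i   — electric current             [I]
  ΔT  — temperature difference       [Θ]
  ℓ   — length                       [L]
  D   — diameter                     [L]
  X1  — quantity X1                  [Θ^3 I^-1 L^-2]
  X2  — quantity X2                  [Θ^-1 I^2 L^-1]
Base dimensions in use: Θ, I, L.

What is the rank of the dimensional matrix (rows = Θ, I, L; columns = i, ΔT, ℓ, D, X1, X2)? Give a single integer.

Exponent matrix [Θ,I,L] × [i,ΔT,ℓ,D,X1,X2]:
  Θ: [ 0  1  0  0  3 -1]
  I: [ 1  0  0  0 -1  2]
  L: [ 0  0  1  1 -2 -1]
RREF → pivots at {i,ΔT,ℓ} ⇒ r = 3

3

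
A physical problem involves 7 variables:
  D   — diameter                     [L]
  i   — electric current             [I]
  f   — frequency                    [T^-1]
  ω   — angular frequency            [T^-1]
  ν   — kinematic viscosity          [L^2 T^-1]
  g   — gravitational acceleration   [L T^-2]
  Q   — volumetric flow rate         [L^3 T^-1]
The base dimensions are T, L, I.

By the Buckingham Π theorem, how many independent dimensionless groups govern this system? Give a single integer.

Write exponents as rows T,L,I / cols D,i,f,ω,ν,g,Q:
  T: [ 0  0 -1 -1 -1 -2 -1]
  L: [ 1  0  0  0  2  1  3]
  I: [ 0  1  0  0  0  0  0]
Row reduction gives pivot columns D,i,f; rank = 3
n=7, r=3 ⇒ 4 dimensionless groups

4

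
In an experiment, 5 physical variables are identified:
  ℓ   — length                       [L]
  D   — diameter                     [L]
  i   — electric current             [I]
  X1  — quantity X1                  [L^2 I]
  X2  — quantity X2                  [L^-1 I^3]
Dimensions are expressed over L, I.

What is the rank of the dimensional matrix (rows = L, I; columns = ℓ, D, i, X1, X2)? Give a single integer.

Dimensional matrix (L×I by ℓ×D×i×X1×X2):
  L: [ 1  1  0  2 -1]
  I: [ 0  0  1  1  3]
RREF → pivots at {ℓ,i} ⇒ r = 2

2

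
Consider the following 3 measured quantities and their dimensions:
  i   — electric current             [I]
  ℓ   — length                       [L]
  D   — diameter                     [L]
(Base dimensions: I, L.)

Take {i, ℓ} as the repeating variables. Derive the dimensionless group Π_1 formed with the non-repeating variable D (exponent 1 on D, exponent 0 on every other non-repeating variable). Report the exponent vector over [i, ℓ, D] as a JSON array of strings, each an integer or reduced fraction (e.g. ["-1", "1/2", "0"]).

["0", "-1", "1"]

Write exponents as rows I,L / cols i,ℓ,D:
  I: [ 1  0  0]
  L: [ 0  1  1]
Row reduction gives pivot columns i,ℓ; rank = 2
Pivot set = {i,ℓ}, free = {D}
RREF:
  r0: [   1    0    0]
  r1: [   0    1    1]
Fix exponent of D at 1; solve each RREF row for its pivot's exponent:
  r0: exp(i) + (0)·1 = 0 ⇒ exp(i) = 0
  r1: exp(ℓ) + (1)·1 = 0 ⇒ exp(ℓ) = -1
Π_1 = ℓ^-1 · D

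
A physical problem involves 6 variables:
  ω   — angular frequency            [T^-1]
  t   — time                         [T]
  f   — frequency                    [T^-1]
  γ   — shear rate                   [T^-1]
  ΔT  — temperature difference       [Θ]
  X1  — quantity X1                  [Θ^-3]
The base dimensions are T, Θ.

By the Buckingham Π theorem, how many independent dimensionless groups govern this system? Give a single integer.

Dimensional matrix (T×Θ by ω×t×f×γ×ΔT×X1):
  T: [-1  1 -1 -1  0  0]
  Θ: [ 0  0  0  0  1 -3]
Row reduction gives pivot columns ω,ΔT; rank = 2
6 vars − rank 2 = 4 Π groups

4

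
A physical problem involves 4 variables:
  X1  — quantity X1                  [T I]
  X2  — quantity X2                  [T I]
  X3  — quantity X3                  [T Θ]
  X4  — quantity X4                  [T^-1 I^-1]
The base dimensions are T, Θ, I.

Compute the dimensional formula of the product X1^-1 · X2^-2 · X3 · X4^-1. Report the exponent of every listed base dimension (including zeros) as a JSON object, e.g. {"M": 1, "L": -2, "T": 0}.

Dimensional matrix (T×Θ×I by X1×X2×X3×X4):
  T: [ 1  1  1 -1]
  Θ: [ 0  0  1  0]
  I: [ 1  1  0 -1]
  [T]: (-1)·1+(-2)·1+(1)·1+(-1)·-1 = -1
  [Θ]: (-1)·0+(-2)·0+(1)·1+(-1)·0 = 1
  [I]: (-1)·1+(-2)·1+(1)·0+(-1)·-1 = -2
⇒ T^-1 Θ I^-2

{"T": -1, "Θ": 1, "I": -2}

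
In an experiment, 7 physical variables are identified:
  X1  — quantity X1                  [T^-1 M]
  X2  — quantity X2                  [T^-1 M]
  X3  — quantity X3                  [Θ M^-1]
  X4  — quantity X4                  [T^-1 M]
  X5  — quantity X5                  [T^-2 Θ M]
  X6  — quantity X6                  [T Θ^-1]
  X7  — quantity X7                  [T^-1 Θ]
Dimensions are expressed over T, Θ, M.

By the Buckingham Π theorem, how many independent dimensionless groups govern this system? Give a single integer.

5

Exponent matrix [T,Θ,M] × [X1,X2,X3,X4,X5,X6,X7]:
  T: [-1 -1  0 -1 -2  1 -1]
  Θ: [ 0  0  1  0  1 -1  1]
  M: [ 1  1 -1  1  1  0  0]
RREF → pivots at {X1,X3} ⇒ r = 2
n=7, r=2 ⇒ 5 dimensionless groups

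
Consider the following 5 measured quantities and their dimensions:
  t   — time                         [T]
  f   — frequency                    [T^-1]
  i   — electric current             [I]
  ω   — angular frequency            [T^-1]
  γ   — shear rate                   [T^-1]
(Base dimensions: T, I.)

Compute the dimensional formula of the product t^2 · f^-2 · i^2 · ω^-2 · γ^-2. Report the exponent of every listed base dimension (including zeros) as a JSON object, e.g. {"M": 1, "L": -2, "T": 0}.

Dimensional matrix (T×I by t×f×i×ω×γ):
  T: [ 1 -1  0 -1 -1]
  I: [ 0  0  1  0  0]
  [T]: (2)·1+(-2)·-1+(2)·0+(-2)·-1+(-2)·-1 = 8
  [I]: (2)·0+(-2)·0+(2)·1+(-2)·0+(-2)·0 = 2
⇒ T^8 I^2

{"T": 8, "I": 2}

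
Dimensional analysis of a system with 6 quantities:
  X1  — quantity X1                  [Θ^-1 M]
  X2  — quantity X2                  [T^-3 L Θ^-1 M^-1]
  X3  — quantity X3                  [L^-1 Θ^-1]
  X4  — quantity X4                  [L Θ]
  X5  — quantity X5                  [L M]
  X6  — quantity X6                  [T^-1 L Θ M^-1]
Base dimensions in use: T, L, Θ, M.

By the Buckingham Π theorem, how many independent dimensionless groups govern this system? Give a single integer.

3

Write exponents as rows T,L,Θ,M / cols X1,X2,X3,X4,X5,X6:
  T: [ 0 -3  0  0  0 -1]
  L: [ 0  1 -1  1  1  1]
  Θ: [-1 -1 -1  1  0  1]
  M: [ 1 -1  0  0  1 -1]
RREF → pivots at {X1,X2,X3} ⇒ r = 3
Π count = n − r = 6 − 3 = 3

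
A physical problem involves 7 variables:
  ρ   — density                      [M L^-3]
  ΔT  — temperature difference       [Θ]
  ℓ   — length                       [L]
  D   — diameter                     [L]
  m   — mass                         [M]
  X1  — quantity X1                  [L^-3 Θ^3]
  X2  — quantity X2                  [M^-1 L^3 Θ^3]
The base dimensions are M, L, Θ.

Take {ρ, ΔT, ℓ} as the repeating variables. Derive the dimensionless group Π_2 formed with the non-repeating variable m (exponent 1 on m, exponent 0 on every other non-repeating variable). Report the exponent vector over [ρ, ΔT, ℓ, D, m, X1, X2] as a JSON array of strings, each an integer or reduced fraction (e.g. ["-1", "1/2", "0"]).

Dimensional matrix (M×L×Θ by ρ×ΔT×ℓ×D×m×X1×X2):
  M: [ 1  0  0  0  1  0 -1]
  L: [-3  0  1  1  0 -3  3]
  Θ: [ 0  1  0  0  0  3  3]
RREF → pivots at {ρ,ΔT,ℓ} ⇒ r = 3
Repeat: ρ,ΔT,ℓ; free: D,m,X1,X2
RREF:
  r0: [   1    0    0    0    1    0   -1]
  r1: [   0    1    0    0    0    3    3]
  r2: [   0    0    1    1    3   -3    0]
Fix exponent of m at 1, D at 0, X1 at 0, X2 at 0; solve each RREF row for its pivot's exponent:
  r0: exp(ρ) + (1)·1 = 0 ⇒ exp(ρ) = -1
  r1: exp(ΔT) + (0)·1 = 0 ⇒ exp(ΔT) = 0
  r2: exp(ℓ) + (3)·1 = 0 ⇒ exp(ℓ) = -3
Π_2 = ρ^-1 · ℓ^-3 · m

["-1", "0", "-3", "0", "1", "0", "0"]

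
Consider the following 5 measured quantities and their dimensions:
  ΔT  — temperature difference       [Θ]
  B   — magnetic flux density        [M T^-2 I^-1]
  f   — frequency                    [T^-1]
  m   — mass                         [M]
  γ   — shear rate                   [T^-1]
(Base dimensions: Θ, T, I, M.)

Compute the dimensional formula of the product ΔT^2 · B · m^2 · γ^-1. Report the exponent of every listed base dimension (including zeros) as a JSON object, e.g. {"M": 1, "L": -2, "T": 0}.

Exponent matrix [Θ,T,I,M] × [ΔT,B,f,m,γ]:
  Θ: [ 1  0  0  0  0]
  T: [ 0 -2 -1  0 -1]
  I: [ 0 -1  0  0  0]
  M: [ 0  1  0  1  0]
  [Θ]: (2)·1+(1)·0+(2)·0+(-1)·0 = 2
  [T]: (2)·0+(1)·-2+(2)·0+(-1)·-1 = -1
  [I]: (2)·0+(1)·-1+(2)·0+(-1)·0 = -1
  [M]: (2)·0+(1)·1+(2)·1+(-1)·0 = 3
⇒ Θ^2 T^-1 I^-1 M^3

{"Θ": 2, "T": -1, "I": -1, "M": 3}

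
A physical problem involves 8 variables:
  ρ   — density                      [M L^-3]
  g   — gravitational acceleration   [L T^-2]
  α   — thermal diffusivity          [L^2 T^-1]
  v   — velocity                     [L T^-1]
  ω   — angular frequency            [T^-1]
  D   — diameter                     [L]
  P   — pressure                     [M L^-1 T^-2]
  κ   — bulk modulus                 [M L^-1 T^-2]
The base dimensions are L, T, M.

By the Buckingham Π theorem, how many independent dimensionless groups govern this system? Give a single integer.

5

Exponent matrix [L,T,M] × [ρ,g,α,v,ω,D,P,κ]:
  L: [-3  1  2  1  0  1 -1 -1]
  T: [ 0 -2 -1 -1 -1  0 -2 -2]
  M: [ 1  0  0  0  0  0  1  1]
Echelon form has 3 nonzero rows (pivots: ρ,g,α)
8 vars − rank 3 = 5 Π groups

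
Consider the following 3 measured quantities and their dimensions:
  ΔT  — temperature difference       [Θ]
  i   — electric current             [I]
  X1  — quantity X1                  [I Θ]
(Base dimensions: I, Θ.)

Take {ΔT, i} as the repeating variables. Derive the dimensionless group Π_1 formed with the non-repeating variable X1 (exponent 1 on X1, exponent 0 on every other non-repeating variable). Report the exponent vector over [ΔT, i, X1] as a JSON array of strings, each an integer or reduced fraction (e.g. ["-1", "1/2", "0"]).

Dimensional matrix (I×Θ by ΔT×i×X1):
  I: [ 0  1  1]
  Θ: [ 1  0  1]
RREF → pivots at {ΔT,i} ⇒ r = 2
Pivot set = {ΔT,i}, free = {X1}
RREF:
  r0: [   1    0    1]
  r1: [   0    1    1]
Fix exponent of X1 at 1; solve each RREF row for its pivot's exponent:
  r0: exp(ΔT) + (1)·1 = 0 ⇒ exp(ΔT) = -1
  r1: exp(i) + (1)·1 = 0 ⇒ exp(i) = -1
Π_1 = ΔT^-1 · i^-1 · X1

["-1", "-1", "1"]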